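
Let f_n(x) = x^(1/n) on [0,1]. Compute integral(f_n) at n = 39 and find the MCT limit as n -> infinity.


At n = 39: f_39(x) = x^(1/39).
Step 1: integral(x^(1/39), 0, 1) = [x^(1/39+1) / (1/39+1)] from 0 to 1
     = 1 / (1/39 + 1) = 1 / ((39+1)/39) = 39/(39+1)
     = 39/40 = 0.975
Step 2: As n -> infinity, f_n(x) = x^(1/n) -> 1 for x in (0,1], and f_n is increasing in n.
By MCT, lim_n integral(f_n) = integral(lim_n f_n) = integral(1, 0, 1) = 1.
Step 3: Verify convergence: 39/40 = 0.975 -> 1


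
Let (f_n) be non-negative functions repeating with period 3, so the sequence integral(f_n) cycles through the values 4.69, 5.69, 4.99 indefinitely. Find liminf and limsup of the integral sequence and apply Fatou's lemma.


The sequence (integral(f_n)) is periodic with period 3, repeating the values 4.69, 5.69, 4.99 indefinitely.
Step 1: For a periodic sequence, every tail (a_m, a_(m+1), ...) contains all 3 period values infinitely often.
Step 2: Hence inf of every tail = min of the period values = min(4.69, 5.69, 4.99) = 4.69.
        liminf_n integral(f_n) = sup over m of (inf of tail from m) = 4.69.
Step 3: Similarly sup of every tail = max of the period values = 5.69.
        limsup_n integral(f_n) = 5.69.
Step 4: Fatou's lemma: integral(liminf_n f_n) <= liminf_n integral(f_n) = 4.69.
        So the integral of the pointwise liminf is at most 4.69.


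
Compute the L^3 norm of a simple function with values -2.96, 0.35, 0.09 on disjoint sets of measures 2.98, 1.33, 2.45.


Step 1: Compute |f_i|^3 for each value:
  |-2.96|^3 = 25.934336
  |0.35|^3 = 0.042875
  |0.09|^3 = 7.290000e-04
Step 2: Multiply by measures and sum:
  25.934336 * 2.98 = 77.284321
  0.042875 * 1.33 = 0.057024
  7.290000e-04 * 2.45 = 0.001786
Sum = 77.284321 + 0.057024 + 0.001786 = 77.343131
Step 3: Take the p-th root:
||f||_3 = (77.343131)^(1/3) = 4.260631


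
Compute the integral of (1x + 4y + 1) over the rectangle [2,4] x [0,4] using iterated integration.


By Fubini, integrate in x first, then y.
Step 1: Fix y, integrate over x in [2,4]:
  integral(1x + 4y + 1, x=2..4)
  = 1*(4^2 - 2^2)/2 + (4y + 1)*(4 - 2)
  = 6 + (4y + 1)*2
  = 6 + 8y + 2
  = 8 + 8y
Step 2: Integrate over y in [0,4]:
  integral(8 + 8y, y=0..4)
  = 8*4 + 8*(4^2 - 0^2)/2
  = 32 + 64
  = 96


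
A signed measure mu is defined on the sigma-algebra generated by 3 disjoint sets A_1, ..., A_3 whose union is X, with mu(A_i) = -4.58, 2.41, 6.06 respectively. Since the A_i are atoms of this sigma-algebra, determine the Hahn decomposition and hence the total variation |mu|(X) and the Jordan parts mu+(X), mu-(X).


Step 1: Every measurable set is a union of atoms (the cells / points), so a Hahn decomposition is
  obtained by grouping atoms by sign: P = union of atoms with mu > 0, N = union of the remaining atoms.
  Atoms in P (indices): 2, 3;  atoms in N (indices): 1
  Positive values: 2.41, 6.06
  Negative values: -4.58
Step 2: mu+(X) = mu(P) = sum of positive atom values = 8.47
Step 3: mu-(X) = -mu(N) = sum of |negative atom values| = 4.58
Step 4: |mu|(X) = mu+(X) + mu-(X) = 8.47 + 4.58 = 13.05


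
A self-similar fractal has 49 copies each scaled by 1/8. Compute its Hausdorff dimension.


For a self-similar set with N copies scaled by 1/r:
dim_H = log(N)/log(r) = log(49)/log(8)
= 3.89182/2.079442
= 1.87157


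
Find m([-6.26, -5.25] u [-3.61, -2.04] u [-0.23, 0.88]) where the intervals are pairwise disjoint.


For pairwise disjoint intervals, m(union) = sum of lengths.
= (-5.25 - -6.26) + (-2.04 - -3.61) + (0.88 - -0.23)
= 1.01 + 1.57 + 1.11
= 3.69


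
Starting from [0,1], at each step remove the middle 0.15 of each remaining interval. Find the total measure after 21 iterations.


Step 1: At each step, fraction remaining = 1 - 0.15 = 0.85
Step 2: After 21 steps, measure = (0.85)^21
Result = 0.032946


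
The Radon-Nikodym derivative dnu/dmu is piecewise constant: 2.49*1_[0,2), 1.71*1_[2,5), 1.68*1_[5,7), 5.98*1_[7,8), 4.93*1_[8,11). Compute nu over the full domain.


Integrate each piece of the Radon-Nikodym derivative:
Step 1: integral_0^2 2.49 dx = 2.49*(2-0) = 2.49*2 = 4.98
Step 2: integral_2^5 1.71 dx = 1.71*(5-2) = 1.71*3 = 5.13
Step 3: integral_5^7 1.68 dx = 1.68*(7-5) = 1.68*2 = 3.36
Step 4: integral_7^8 5.98 dx = 5.98*(8-7) = 5.98*1 = 5.98
Step 5: integral_8^11 4.93 dx = 4.93*(11-8) = 4.93*3 = 14.79
Total: 4.98 + 5.13 + 3.36 + 5.98 + 14.79 = 34.24


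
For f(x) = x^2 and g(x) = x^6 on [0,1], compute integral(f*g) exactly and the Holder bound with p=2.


Step 1: Exact integral of f*g = integral(x^8, 0, 1) = 1/9
     = 0.111111
Step 2: Holder bound with p=2, q=2:
  ||f||_p = (integral x^4 dx)^(1/2) = (1/5)^(1/2) = 0.447214
  ||g||_q = (integral x^12 dx)^(1/2) = (1/13)^(1/2) = 0.27735
Step 3: Holder bound = ||f||_p * ||g||_q = 0.447214 * 0.27735 = 0.124035
Verification: 0.111111 <= 0.124035 (Holder holds)


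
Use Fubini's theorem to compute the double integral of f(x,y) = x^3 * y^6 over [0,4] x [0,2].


By Fubini's theorem, the double integral factors as a product of single integrals:
Step 1: integral_0^4 x^3 dx = [x^4/4] from 0 to 4
     = 4^4/4 = 64
Step 2: integral_0^2 y^6 dy = [y^7/7] from 0 to 2
     = 2^7/7 = 18.285714
Step 3: Double integral = 64 * 18.285714 = 1170.285714


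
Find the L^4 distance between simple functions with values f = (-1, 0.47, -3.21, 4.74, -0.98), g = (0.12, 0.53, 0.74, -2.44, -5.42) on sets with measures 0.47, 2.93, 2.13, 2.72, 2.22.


Step 1: Compute differences f_i - g_i:
  -1 - 0.12 = -1.12
  0.47 - 0.53 = -0.06
  -3.21 - 0.74 = -3.95
  4.74 - -2.44 = 7.18
  -0.98 - -5.42 = 4.44
Step 2: Compute |diff|^4 * measure for each set:
  |-1.12|^4 * 0.47 = 1.573519 * 0.47 = 0.739554
  |-0.06|^4 * 2.93 = 1.296000e-05 * 2.93 = 3.797280e-05
  |-3.95|^4 * 2.13 = 243.438006 * 2.13 = 518.522953
  |7.18|^4 * 2.72 = 2657.649946 * 2.72 = 7228.807852
  |4.44|^4 * 2.22 = 388.626025 * 2.22 = 862.749775
Step 3: Sum = 8610.820173
Step 4: ||f-g||_4 = (8610.820173)^(1/4) = 9.63299


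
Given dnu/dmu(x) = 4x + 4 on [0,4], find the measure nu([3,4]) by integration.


nu(A) = integral_A (dnu/dmu) dmu = integral_3^4 (4x + 4) dx
Step 1: Antiderivative F(x) = (4/2)x^2 + 4x
Step 2: F(4) = (4/2)*4^2 + 4*4 = 32 + 16 = 48
Step 3: F(3) = (4/2)*3^2 + 4*3 = 18 + 12 = 30
Step 4: nu([3,4]) = F(4) - F(3) = 48 - 30 = 18


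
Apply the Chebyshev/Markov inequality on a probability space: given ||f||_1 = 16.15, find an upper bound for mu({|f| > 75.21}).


Chebyshev/Markov inequality: mu(|f| > eps) <= (||f||_p / eps)^p
Step 1: ||f||_1 / eps = 16.15 / 75.21 = 0.214732
Step 2: Raise to power p = 1:
  (0.214732)^1 = 0.214732
Step 3: Therefore mu(|f| > 75.21) <= 0.214732


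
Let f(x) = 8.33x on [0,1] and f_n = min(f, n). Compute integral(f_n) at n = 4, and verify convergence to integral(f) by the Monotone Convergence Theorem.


f(x) = 8.33x on [0,1]; f_n(x) = min(8.33x, n). At n = 4:
Step 1: f(x) reaches 4 at x = 4/8.33 = 0.480192
Step 2: integral(f_4) = integral(8.33x, 0, 0.480192) + integral(4, 0.480192, 1)
       = 8.33*0.480192^2/2 + 4*(1 - 0.480192)
       = 0.960384 + 2.079232
       = 3.039616
Step 3: As n -> infinity, f_n increases to f, so by MCT integral(f_n) -> integral(f) = 8.33/2 = 4.165.
Convergence: integral(f_4) = 3.039616 -> 4.165 as n -> infinity


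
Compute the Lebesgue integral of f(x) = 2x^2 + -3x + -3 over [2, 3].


The Lebesgue integral of a Riemann-integrable function agrees with the Riemann integral.
Antiderivative F(x) = (2/3)x^3 + (-3/2)x^2 + -3x
F(3) = (2/3)*3^3 + (-3/2)*3^2 + -3*3
     = (2/3)*27 + (-3/2)*9 + -3*3
     = 18 + -13.5 + -9
     = -4.5
F(2) = -6.666667
Integral = F(3) - F(2) = -4.5 - -6.666667 = 2.166667


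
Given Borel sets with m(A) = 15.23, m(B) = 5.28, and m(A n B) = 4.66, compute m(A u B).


By inclusion-exclusion: m(A u B) = m(A) + m(B) - m(A n B)
= 15.23 + 5.28 - 4.66
= 15.85


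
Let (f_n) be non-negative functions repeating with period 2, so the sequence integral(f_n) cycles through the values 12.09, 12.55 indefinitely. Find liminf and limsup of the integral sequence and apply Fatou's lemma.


The sequence (integral(f_n)) is periodic with period 2, repeating the values 12.09, 12.55 indefinitely.
Step 1: For a periodic sequence, every tail (a_m, a_(m+1), ...) contains all 2 period values infinitely often.
Step 2: Hence inf of every tail = min of the period values = min(12.09, 12.55) = 12.09.
        liminf_n integral(f_n) = sup over m of (inf of tail from m) = 12.09.
Step 3: Similarly sup of every tail = max of the period values = 12.55.
        limsup_n integral(f_n) = 12.55.
Step 4: Fatou's lemma: integral(liminf_n f_n) <= liminf_n integral(f_n) = 12.09.
        So the integral of the pointwise liminf is at most 12.09.


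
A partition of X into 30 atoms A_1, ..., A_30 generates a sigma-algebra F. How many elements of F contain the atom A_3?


Each element of F is a union of some subset S of the 30 atoms.
The element contains A_3 iff A_3 is in S.
So we count subsets S of {A_1,...,A_30} with A_3 in S: choose freely among the other 29 atoms.
Count = 2^(30-1) = 2^29 = 536870912.


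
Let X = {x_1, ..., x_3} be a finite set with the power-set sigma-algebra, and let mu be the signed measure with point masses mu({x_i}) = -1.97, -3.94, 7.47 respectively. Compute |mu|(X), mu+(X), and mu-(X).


Step 1: Every measurable set is a union of atoms (the cells / points), so a Hahn decomposition is
  obtained by grouping atoms by sign: P = union of atoms with mu > 0, N = union of the remaining atoms.
  Atoms in P (indices): 3;  atoms in N (indices): 1, 2
  Positive values: 7.47
  Negative values: -1.97, -3.94
Step 2: mu+(X) = mu(P) = sum of positive atom values = 7.47
Step 3: mu-(X) = -mu(N) = sum of |negative atom values| = 5.91
Step 4: |mu|(X) = mu+(X) + mu-(X) = 7.47 + 5.91 = 13.38


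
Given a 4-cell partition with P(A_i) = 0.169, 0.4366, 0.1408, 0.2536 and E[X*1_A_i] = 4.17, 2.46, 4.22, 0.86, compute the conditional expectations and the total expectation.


For each cell A_i: E[X|A_i] = E[X*1_A_i] / P(A_i)
Step 1: E[X|A_1] = 4.17 / 0.169 = 24.674556
Step 2: E[X|A_2] = 2.46 / 0.4366 = 5.634448
Step 3: E[X|A_3] = 4.22 / 0.1408 = 29.971591
Step 4: E[X|A_4] = 0.86 / 0.2536 = 3.391167
Verification: E[X] = sum E[X*1_A_i] = 4.17 + 2.46 + 4.22 + 0.86 = 11.71


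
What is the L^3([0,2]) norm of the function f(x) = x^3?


Step 1: ||f||_3 = (integral_0^2 |x^3|^3 dx)^(1/3)
     = (integral_0^2 x^9 dx)^(1/3)
Step 2: integral_0^2 x^9 dx = [x^10/(10)] from 0 to 2 = 2^10/10
     = 1024/10 = 102.4
Step 3: ||f||_3 = (102.4)^(1/3) = 4.678428


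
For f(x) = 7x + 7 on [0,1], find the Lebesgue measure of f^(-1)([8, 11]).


f^(-1)([8, 11]) = {x : 8 <= 7x + 7 <= 11}
Solving: (8 - 7)/7 <= x <= (11 - 7)/7
= [0.142857, 0.571429]
Intersecting with [0,1]: [0.142857, 0.571429]
Measure = 0.571429 - 0.142857 = 0.428571


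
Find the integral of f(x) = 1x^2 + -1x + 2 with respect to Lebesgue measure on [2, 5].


The Lebesgue integral of a Riemann-integrable function agrees with the Riemann integral.
Antiderivative F(x) = (1/3)x^3 + (-1/2)x^2 + 2x
F(5) = (1/3)*5^3 + (-1/2)*5^2 + 2*5
     = (1/3)*125 + (-1/2)*25 + 2*5
     = 41.666667 + -12.5 + 10
     = 39.166667
F(2) = 4.666667
Integral = F(5) - F(2) = 39.166667 - 4.666667 = 34.5


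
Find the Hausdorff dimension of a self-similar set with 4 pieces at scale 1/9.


For a self-similar set with N copies scaled by 1/r:
dim_H = log(N)/log(r) = log(4)/log(9)
= 1.386294/2.197225
= 0.63093


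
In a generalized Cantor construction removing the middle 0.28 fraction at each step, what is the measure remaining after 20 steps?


Step 1: At each step, fraction remaining = 1 - 0.28 = 0.72
Step 2: After 20 steps, measure = (0.72)^20
Result = 0.001402


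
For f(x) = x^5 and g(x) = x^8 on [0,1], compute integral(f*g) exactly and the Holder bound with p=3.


Step 1: Exact integral of f*g = integral(x^13, 0, 1) = 1/14
     = 0.071429
Step 2: Holder bound with p=3, q=1.5:
  ||f||_p = (integral x^15 dx)^(1/3) = (1/16)^(1/3) = 0.39685
  ||g||_q = (integral x^12 dx)^(1/1.5) = (1/13)^(1/1.5) = 0.180872
Step 3: Holder bound = ||f||_p * ||g||_q = 0.39685 * 0.180872 = 0.071779
Verification: 0.071429 <= 0.071779 (Holder holds)


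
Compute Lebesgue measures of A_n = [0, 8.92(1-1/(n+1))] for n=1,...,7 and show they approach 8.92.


By continuity of measure from below: if A_n increases to A, then m(A_n) -> m(A).
Here A = [0, 8.92], so m(A) = 8.92
Step 1: a_1 = 8.92*(1 - 1/2) = 4.46, m(A_1) = 4.46
Step 2: a_2 = 8.92*(1 - 1/3) = 5.9467, m(A_2) = 5.9467
Step 3: a_3 = 8.92*(1 - 1/4) = 6.69, m(A_3) = 6.69
Step 4: a_4 = 8.92*(1 - 1/5) = 7.136, m(A_4) = 7.136
Step 5: a_5 = 8.92*(1 - 1/6) = 7.4333, m(A_5) = 7.4333
Step 6: a_6 = 8.92*(1 - 1/7) = 7.6457, m(A_6) = 7.6457
Step 7: a_7 = 8.92*(1 - 1/8) = 7.805, m(A_7) = 7.805
Limit: m(A_n) -> m([0,8.92]) = 8.92


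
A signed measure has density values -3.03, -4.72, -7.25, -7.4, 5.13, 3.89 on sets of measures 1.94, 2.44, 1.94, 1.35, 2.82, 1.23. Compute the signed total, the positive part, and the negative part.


Step 1: Compute signed measure on each set:
  Set 1: -3.03 * 1.94 = -5.8782
  Set 2: -4.72 * 2.44 = -11.5168
  Set 3: -7.25 * 1.94 = -14.065
  Set 4: -7.4 * 1.35 = -9.99
  Set 5: 5.13 * 2.82 = 14.4666
  Set 6: 3.89 * 1.23 = 4.7847
Step 2: Total signed measure = (-5.8782) + (-11.5168) + (-14.065) + (-9.99) + (14.4666) + (4.7847)
     = -22.1987
Step 3: Positive part mu+(X) = sum of positive contributions = 19.2513
Step 4: Negative part mu-(X) = |sum of negative contributions| = 41.45


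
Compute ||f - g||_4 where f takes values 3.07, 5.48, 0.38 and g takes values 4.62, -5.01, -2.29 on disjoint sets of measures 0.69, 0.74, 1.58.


Step 1: Compute differences f_i - g_i:
  3.07 - 4.62 = -1.55
  5.48 - -5.01 = 10.49
  0.38 - -2.29 = 2.67
Step 2: Compute |diff|^4 * measure for each set:
  |-1.55|^4 * 0.69 = 5.772006 * 0.69 = 3.982684
  |10.49|^4 * 0.74 = 12108.823608 * 0.74 = 8960.52947
  |2.67|^4 * 1.58 = 50.821215 * 1.58 = 80.29752
Step 3: Sum = 9044.809674
Step 4: ||f-g||_4 = (9044.809674)^(1/4) = 9.752138


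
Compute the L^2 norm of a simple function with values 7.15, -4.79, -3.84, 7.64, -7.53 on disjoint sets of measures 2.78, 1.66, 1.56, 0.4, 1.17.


Step 1: Compute |f_i|^2 for each value:
  |7.15|^2 = 51.1225
  |-4.79|^2 = 22.9441
  |-3.84|^2 = 14.7456
  |7.64|^2 = 58.3696
  |-7.53|^2 = 56.7009
Step 2: Multiply by measures and sum:
  51.1225 * 2.78 = 142.12055
  22.9441 * 1.66 = 38.087206
  14.7456 * 1.56 = 23.003136
  58.3696 * 0.4 = 23.34784
  56.7009 * 1.17 = 66.340053
Sum = 142.12055 + 38.087206 + 23.003136 + 23.34784 + 66.340053 = 292.898785
Step 3: Take the p-th root:
||f||_2 = (292.898785)^(1/2) = 17.114286


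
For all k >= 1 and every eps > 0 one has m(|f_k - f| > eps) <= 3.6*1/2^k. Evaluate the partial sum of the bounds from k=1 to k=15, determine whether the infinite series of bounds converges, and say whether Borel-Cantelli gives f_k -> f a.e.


Step 1: List the terms 3.6*1/2^k for k = 1 to 15:
  k=1: 1.8
  k=2: 0.9
  k=3: 0.45
  k=4: 0.225
  k=5: 0.1125
  k=6: 0.05625
  k=7: 0.028125
  k=8: 0.014063
  k=9: 0.007031
  k=10: 0.003516
  k=11: 0.001758
  k=12: 8.789063e-04
  k=13: 4.394531e-04
  k=14: 2.197266e-04
  k=15: 1.098633e-04
Step 2: Partial sum = 1.8 + 0.9 + 0.45 + 0.225 + 0.1125 + 0.05625 + 0.028125 + 0.014063 + 0.007031 + 0.003516 + 0.001758 + 8.789063e-04 + 4.394531e-04 + 2.197266e-04 + 1.098633e-04
     = 3.59989
Step 3: The full series sum_(k>=1) 3.6*1/2^k converges (geometric series with ratio 1/2 < 1; a constant multiple of a convergent series converges).
Step 4: Fix eps > 0. Since sum_k m(|f_k - f| > eps) < infinity, the Borel-Cantelli lemma gives
        m(limsup_k {|f_k - f| > eps}) = 0, i.e. for a.e. x, |f_k(x) - f(x)| <= eps for all large k.
        Applying this with eps = 1/j for j = 1, 2, ... and intersecting the countably many full-measure sets,
        for a.e. x we get limsup_k |f_k(x) - f(x)| <= 1/j for every j, hence f_k -> f almost everywhere.
Conclusion: series converges; Borel-Cantelli yields f_k -> f a.e.


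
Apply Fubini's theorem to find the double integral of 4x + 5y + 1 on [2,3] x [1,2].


By Fubini, integrate in x first, then y.
Step 1: Fix y, integrate over x in [2,3]:
  integral(4x + 5y + 1, x=2..3)
  = 4*(3^2 - 2^2)/2 + (5y + 1)*(3 - 2)
  = 10 + (5y + 1)*1
  = 10 + 5y + 1
  = 11 + 5y
Step 2: Integrate over y in [1,2]:
  integral(11 + 5y, y=1..2)
  = 11*1 + 5*(2^2 - 1^2)/2
  = 11 + 7.5
  = 18.5


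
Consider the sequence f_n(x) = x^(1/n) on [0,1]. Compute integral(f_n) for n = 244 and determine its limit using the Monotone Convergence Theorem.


At n = 244: f_244(x) = x^(1/244).
Step 1: integral(x^(1/244), 0, 1) = [x^(1/244+1) / (1/244+1)] from 0 to 1
     = 1 / (1/244 + 1) = 1 / ((244+1)/244) = 244/(244+1)
     = 244/245 = 0.995918
Step 2: As n -> infinity, f_n(x) = x^(1/n) -> 1 for x in (0,1], and f_n is increasing in n.
By MCT, lim_n integral(f_n) = integral(lim_n f_n) = integral(1, 0, 1) = 1.
Step 3: Verify convergence: 244/245 = 0.995918 -> 1


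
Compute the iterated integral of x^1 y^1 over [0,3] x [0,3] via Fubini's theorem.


By Fubini's theorem, the double integral factors as a product of single integrals:
Step 1: integral_0^3 x^1 dx = [x^2/2] from 0 to 3
     = 3^2/2 = 4.5
Step 2: integral_0^3 y^1 dy = [y^2/2] from 0 to 3
     = 3^2/2 = 4.5
Step 3: Double integral = 4.5 * 4.5 = 20.25


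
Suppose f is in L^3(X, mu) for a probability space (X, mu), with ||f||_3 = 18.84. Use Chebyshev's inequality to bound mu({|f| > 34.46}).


Chebyshev/Markov inequality: mu(|f| > eps) <= (||f||_p / eps)^p
Step 1: ||f||_3 / eps = 18.84 / 34.46 = 0.546721
Step 2: Raise to power p = 3:
  (0.546721)^3 = 0.163417
Step 3: Therefore mu(|f| > 34.46) <= 0.163417


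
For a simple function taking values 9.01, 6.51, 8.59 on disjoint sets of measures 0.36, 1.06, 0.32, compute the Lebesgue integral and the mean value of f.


Step 1: Integral = sum(value_i * measure_i)
= 9.01*0.36 + 6.51*1.06 + 8.59*0.32
= 3.2436 + 6.9006 + 2.7488
= 12.893
Step 2: Total measure of domain = 0.36 + 1.06 + 0.32 = 1.74
Step 3: Average value = 12.893 / 1.74 = 7.40977


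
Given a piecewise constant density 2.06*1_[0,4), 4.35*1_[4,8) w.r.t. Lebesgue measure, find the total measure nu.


Integrate each piece of the Radon-Nikodym derivative:
Step 1: integral_0^4 2.06 dx = 2.06*(4-0) = 2.06*4 = 8.24
Step 2: integral_4^8 4.35 dx = 4.35*(8-4) = 4.35*4 = 17.4
Total: 8.24 + 17.4 = 25.64


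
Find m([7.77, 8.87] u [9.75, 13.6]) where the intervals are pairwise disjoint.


For pairwise disjoint intervals, m(union) = sum of lengths.
= (8.87 - 7.77) + (13.6 - 9.75)
= 1.1 + 3.85
= 4.95


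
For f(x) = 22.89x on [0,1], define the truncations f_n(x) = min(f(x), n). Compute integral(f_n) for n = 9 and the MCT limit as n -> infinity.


f(x) = 22.89x on [0,1]; f_n(x) = min(22.89x, n). At n = 9:
Step 1: f(x) reaches 9 at x = 9/22.89 = 0.393185
Step 2: integral(f_9) = integral(22.89x, 0, 0.393185) + integral(9, 0.393185, 1)
       = 22.89*0.393185^2/2 + 9*(1 - 0.393185)
       = 1.769332 + 5.461337
       = 7.230668
Step 3: As n -> infinity, f_n increases to f, so by MCT integral(f_n) -> integral(f) = 22.89/2 = 11.445.
Convergence: integral(f_9) = 7.230668 -> 11.445 as n -> infinity


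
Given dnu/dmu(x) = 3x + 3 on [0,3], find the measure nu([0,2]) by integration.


nu(A) = integral_A (dnu/dmu) dmu = integral_0^2 (3x + 3) dx
Step 1: Antiderivative F(x) = (3/2)x^2 + 3x
Step 2: F(2) = (3/2)*2^2 + 3*2 = 6 + 6 = 12
Step 3: F(0) = (3/2)*0^2 + 3*0 = 0.0 + 0 = 0.0
Step 4: nu([0,2]) = F(2) - F(0) = 12 - 0.0 = 12


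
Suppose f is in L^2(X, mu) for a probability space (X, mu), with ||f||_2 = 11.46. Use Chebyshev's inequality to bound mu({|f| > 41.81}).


Chebyshev/Markov inequality: mu(|f| > eps) <= (||f||_p / eps)^p
Step 1: ||f||_2 / eps = 11.46 / 41.81 = 0.274097
Step 2: Raise to power p = 2:
  (0.274097)^2 = 0.075129
Step 3: Therefore mu(|f| > 41.81) <= 0.075129


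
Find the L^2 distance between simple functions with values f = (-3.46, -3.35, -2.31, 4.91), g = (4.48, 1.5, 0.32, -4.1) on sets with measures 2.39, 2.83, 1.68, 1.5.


Step 1: Compute differences f_i - g_i:
  -3.46 - 4.48 = -7.94
  -3.35 - 1.5 = -4.85
  -2.31 - 0.32 = -2.63
  4.91 - -4.1 = 9.01
Step 2: Compute |diff|^2 * measure for each set:
  |-7.94|^2 * 2.39 = 63.0436 * 2.39 = 150.674204
  |-4.85|^2 * 2.83 = 23.5225 * 2.83 = 66.568675
  |-2.63|^2 * 1.68 = 6.9169 * 1.68 = 11.620392
  |9.01|^2 * 1.5 = 81.1801 * 1.5 = 121.77015
Step 3: Sum = 350.633421
Step 4: ||f-g||_2 = (350.633421)^(1/2) = 18.725208


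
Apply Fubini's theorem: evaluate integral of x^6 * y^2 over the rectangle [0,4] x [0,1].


By Fubini's theorem, the double integral factors as a product of single integrals:
Step 1: integral_0^4 x^6 dx = [x^7/7] from 0 to 4
     = 4^7/7 = 2340.571429
Step 2: integral_0^1 y^2 dy = [y^3/3] from 0 to 1
     = 1^3/3 = 0.333333
Step 3: Double integral = 2340.571429 * 0.333333 = 780.190476


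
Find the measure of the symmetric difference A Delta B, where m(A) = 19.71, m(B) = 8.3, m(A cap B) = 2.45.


m(A Delta B) = m(A) + m(B) - 2*m(A n B)
= 19.71 + 8.3 - 2*2.45
= 19.71 + 8.3 - 4.9
= 23.11


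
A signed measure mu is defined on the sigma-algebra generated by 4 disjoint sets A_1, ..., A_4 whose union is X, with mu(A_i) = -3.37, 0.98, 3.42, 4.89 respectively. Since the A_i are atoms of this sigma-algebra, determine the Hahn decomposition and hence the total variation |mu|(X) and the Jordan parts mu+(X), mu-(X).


Step 1: Every measurable set is a union of atoms (the cells / points), so a Hahn decomposition is
  obtained by grouping atoms by sign: P = union of atoms with mu > 0, N = union of the remaining atoms.
  Atoms in P (indices): 2, 3, 4;  atoms in N (indices): 1
  Positive values: 0.98, 3.42, 4.89
  Negative values: -3.37
Step 2: mu+(X) = mu(P) = sum of positive atom values = 9.29
Step 3: mu-(X) = -mu(N) = sum of |negative atom values| = 3.37
Step 4: |mu|(X) = mu+(X) + mu-(X) = 9.29 + 3.37 = 12.66


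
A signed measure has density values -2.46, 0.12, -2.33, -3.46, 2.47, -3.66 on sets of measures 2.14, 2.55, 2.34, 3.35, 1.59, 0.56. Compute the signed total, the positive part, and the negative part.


Step 1: Compute signed measure on each set:
  Set 1: -2.46 * 2.14 = -5.2644
  Set 2: 0.12 * 2.55 = 0.306
  Set 3: -2.33 * 2.34 = -5.4522
  Set 4: -3.46 * 3.35 = -11.591
  Set 5: 2.47 * 1.59 = 3.9273
  Set 6: -3.66 * 0.56 = -2.0496
Step 2: Total signed measure = (-5.2644) + (0.306) + (-5.4522) + (-11.591) + (3.9273) + (-2.0496)
     = -20.1239
Step 3: Positive part mu+(X) = sum of positive contributions = 4.2333
Step 4: Negative part mu-(X) = |sum of negative contributions| = 24.3572


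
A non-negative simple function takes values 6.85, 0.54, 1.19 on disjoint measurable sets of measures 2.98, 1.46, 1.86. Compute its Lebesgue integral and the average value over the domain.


Step 1: Integral = sum(value_i * measure_i)
= 6.85*2.98 + 0.54*1.46 + 1.19*1.86
= 20.413 + 0.7884 + 2.2134
= 23.4148
Step 2: Total measure of domain = 2.98 + 1.46 + 1.86 = 6.3
Step 3: Average value = 23.4148 / 6.3 = 3.716635


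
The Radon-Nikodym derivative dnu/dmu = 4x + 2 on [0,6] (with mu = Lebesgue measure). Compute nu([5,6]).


nu(A) = integral_A (dnu/dmu) dmu = integral_5^6 (4x + 2) dx
Step 1: Antiderivative F(x) = (4/2)x^2 + 2x
Step 2: F(6) = (4/2)*6^2 + 2*6 = 72 + 12 = 84
Step 3: F(5) = (4/2)*5^2 + 2*5 = 50 + 10 = 60
Step 4: nu([5,6]) = F(6) - F(5) = 84 - 60 = 24


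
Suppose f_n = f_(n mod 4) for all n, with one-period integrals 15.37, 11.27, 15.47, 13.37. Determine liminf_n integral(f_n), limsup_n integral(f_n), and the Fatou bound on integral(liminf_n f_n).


The sequence (integral(f_n)) is periodic with period 4, repeating the values 15.37, 11.27, 15.47, 13.37 indefinitely.
Step 1: For a periodic sequence, every tail (a_m, a_(m+1), ...) contains all 4 period values infinitely often.
Step 2: Hence inf of every tail = min of the period values = min(15.37, 11.27, 15.47, 13.37) = 11.27.
        liminf_n integral(f_n) = sup over m of (inf of tail from m) = 11.27.
Step 3: Similarly sup of every tail = max of the period values = 15.47.
        limsup_n integral(f_n) = 15.47.
Step 4: Fatou's lemma: integral(liminf_n f_n) <= liminf_n integral(f_n) = 11.27.
        So the integral of the pointwise liminf is at most 11.27.


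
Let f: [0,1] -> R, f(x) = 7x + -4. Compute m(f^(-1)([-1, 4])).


f^(-1)([-1, 4]) = {x : -1 <= 7x + -4 <= 4}
Solving: (-1 - -4)/7 <= x <= (4 - -4)/7
= [0.428571, 1.142857]
Intersecting with [0,1]: [0.428571, 1]
Measure = 1 - 0.428571 = 0.571429


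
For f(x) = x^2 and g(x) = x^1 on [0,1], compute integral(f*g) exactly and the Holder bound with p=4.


Step 1: Exact integral of f*g = integral(x^3, 0, 1) = 1/4
     = 0.25
Step 2: Holder bound with p=4, q=1.333333:
  ||f||_p = (integral x^8 dx)^(1/4) = (1/9)^(1/4) = 0.57735
  ||g||_q = (integral x^1.333333 dx)^(1/1.333333) = (1/2.333333)^(1/1.333333) = 0.529685
Step 3: Holder bound = ||f||_p * ||g||_q = 0.57735 * 0.529685 = 0.305814
Verification: 0.25 <= 0.305814 (Holder holds)


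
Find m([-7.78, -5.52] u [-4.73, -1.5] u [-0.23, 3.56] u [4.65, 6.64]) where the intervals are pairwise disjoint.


For pairwise disjoint intervals, m(union) = sum of lengths.
= (-5.52 - -7.78) + (-1.5 - -4.73) + (3.56 - -0.23) + (6.64 - 4.65)
= 2.26 + 3.23 + 3.79 + 1.99
= 11.27


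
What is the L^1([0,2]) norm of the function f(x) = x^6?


Step 1: ||f||_1 = (integral_0^2 |x^6|^1 dx)^(1/1)
     = (integral_0^2 x^6 dx)^(1/1)
Step 2: integral_0^2 x^6 dx = [x^7/(7)] from 0 to 2 = 2^7/7
     = 128/7 = 18.285714
Step 3: ||f||_1 = (18.285714)^(1/1) = 18.285714


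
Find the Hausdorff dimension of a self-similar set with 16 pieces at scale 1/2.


For a self-similar set with N copies scaled by 1/r:
dim_H = log(N)/log(r) = log(16)/log(2)
= 2.772589/0.693147
= 4


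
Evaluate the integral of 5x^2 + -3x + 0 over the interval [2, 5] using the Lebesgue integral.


The Lebesgue integral of a Riemann-integrable function agrees with the Riemann integral.
Antiderivative F(x) = (5/3)x^3 + (-3/2)x^2 + 0x
F(5) = (5/3)*5^3 + (-3/2)*5^2 + 0*5
     = (5/3)*125 + (-3/2)*25 + 0*5
     = 208.333333 + -37.5 + 0
     = 170.833333
F(2) = 7.333333
Integral = F(5) - F(2) = 170.833333 - 7.333333 = 163.5


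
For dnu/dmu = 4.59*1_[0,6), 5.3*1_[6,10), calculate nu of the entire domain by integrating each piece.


Integrate each piece of the Radon-Nikodym derivative:
Step 1: integral_0^6 4.59 dx = 4.59*(6-0) = 4.59*6 = 27.54
Step 2: integral_6^10 5.3 dx = 5.3*(10-6) = 5.3*4 = 21.2
Total: 27.54 + 21.2 = 48.74


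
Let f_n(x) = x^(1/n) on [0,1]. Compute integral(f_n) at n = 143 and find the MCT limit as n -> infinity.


At n = 143: f_143(x) = x^(1/143).
Step 1: integral(x^(1/143), 0, 1) = [x^(1/143+1) / (1/143+1)] from 0 to 1
     = 1 / (1/143 + 1) = 1 / ((143+1)/143) = 143/(143+1)
     = 143/144 = 0.993056
Step 2: As n -> infinity, f_n(x) = x^(1/n) -> 1 for x in (0,1], and f_n is increasing in n.
By MCT, lim_n integral(f_n) = integral(lim_n f_n) = integral(1, 0, 1) = 1.
Step 3: Verify convergence: 143/144 = 0.993056 -> 1


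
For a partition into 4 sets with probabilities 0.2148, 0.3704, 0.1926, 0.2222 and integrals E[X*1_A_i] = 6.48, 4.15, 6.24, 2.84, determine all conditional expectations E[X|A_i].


For each cell A_i: E[X|A_i] = E[X*1_A_i] / P(A_i)
Step 1: E[X|A_1] = 6.48 / 0.2148 = 30.167598
Step 2: E[X|A_2] = 4.15 / 0.3704 = 11.204104
Step 3: E[X|A_3] = 6.24 / 0.1926 = 32.398754
Step 4: E[X|A_4] = 2.84 / 0.2222 = 12.781278
Verification: E[X] = sum E[X*1_A_i] = 6.48 + 4.15 + 6.24 + 2.84 = 19.71


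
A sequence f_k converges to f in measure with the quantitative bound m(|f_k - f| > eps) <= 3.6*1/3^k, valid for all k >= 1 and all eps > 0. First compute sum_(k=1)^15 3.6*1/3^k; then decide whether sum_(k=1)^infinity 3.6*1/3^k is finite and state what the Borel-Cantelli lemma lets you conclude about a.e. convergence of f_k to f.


Step 1: List the terms 3.6*1/3^k for k = 1 to 15:
  k=1: 1.2
  k=2: 0.4
  k=3: 0.133333
  k=4: 0.044444
  k=5: 0.014815
  k=6: 0.004938
  k=7: 0.001646
  k=8: 5.486968e-04
  k=9: 1.828989e-04
  k=10: 6.096632e-05
  k=11: 2.032211e-05
  k=12: 6.774035e-06
  k=13: 2.258012e-06
  k=14: 7.526706e-07
  k=15: 2.508902e-07
Step 2: Partial sum = 1.2 + 0.4 + 0.133333 + 0.044444 + 0.014815 + 0.004938 + 0.001646 + 5.486968e-04 + 1.828989e-04 + 6.096632e-05 + 2.032211e-05 + 6.774035e-06 + 2.258012e-06 + 7.526706e-07 + 2.508902e-07
     = 1.8
Step 3: The full series sum_(k>=1) 3.6*1/3^k converges (geometric series with ratio 1/3 < 1; a constant multiple of a convergent series converges).
Step 4: Fix eps > 0. Since sum_k m(|f_k - f| > eps) < infinity, the Borel-Cantelli lemma gives
        m(limsup_k {|f_k - f| > eps}) = 0, i.e. for a.e. x, |f_k(x) - f(x)| <= eps for all large k.
        Applying this with eps = 1/j for j = 1, 2, ... and intersecting the countably many full-measure sets,
        for a.e. x we get limsup_k |f_k(x) - f(x)| <= 1/j for every j, hence f_k -> f almost everywhere.
Conclusion: series converges; Borel-Cantelli yields f_k -> f a.e.


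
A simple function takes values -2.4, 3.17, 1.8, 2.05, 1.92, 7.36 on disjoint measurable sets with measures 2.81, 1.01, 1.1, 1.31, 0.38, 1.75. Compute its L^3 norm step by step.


Step 1: Compute |f_i|^3 for each value:
  |-2.4|^3 = 13.824
  |3.17|^3 = 31.855013
  |1.8|^3 = 5.832
  |2.05|^3 = 8.615125
  |1.92|^3 = 7.077888
  |7.36|^3 = 398.688256
Step 2: Multiply by measures and sum:
  13.824 * 2.81 = 38.84544
  31.855013 * 1.01 = 32.173563
  5.832 * 1.1 = 6.4152
  8.615125 * 1.31 = 11.285814
  7.077888 * 0.38 = 2.689597
  398.688256 * 1.75 = 697.704448
Sum = 38.84544 + 32.173563 + 6.4152 + 11.285814 + 2.689597 + 697.704448 = 789.114062
Step 3: Take the p-th root:
||f||_3 = (789.114062)^(1/3) = 9.240879


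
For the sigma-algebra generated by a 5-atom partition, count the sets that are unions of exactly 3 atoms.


Each element of F is a union of some subset of the 5 atoms.
Elements that are unions of exactly 3 atoms correspond to 3-element subsets of the 5 atoms.
Count = C(5, 3) = 5! / (3! * 2!) = 10.


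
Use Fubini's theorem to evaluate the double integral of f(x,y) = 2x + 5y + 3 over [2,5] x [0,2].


By Fubini, integrate in x first, then y.
Step 1: Fix y, integrate over x in [2,5]:
  integral(2x + 5y + 3, x=2..5)
  = 2*(5^2 - 2^2)/2 + (5y + 3)*(5 - 2)
  = 21 + (5y + 3)*3
  = 21 + 15y + 9
  = 30 + 15y
Step 2: Integrate over y in [0,2]:
  integral(30 + 15y, y=0..2)
  = 30*2 + 15*(2^2 - 0^2)/2
  = 60 + 30
  = 90


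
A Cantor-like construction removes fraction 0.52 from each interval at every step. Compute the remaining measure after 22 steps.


Step 1: At each step, fraction remaining = 1 - 0.52 = 0.48
Step 2: After 22 steps, measure = (0.48)^22
Result = 9.711968e-08


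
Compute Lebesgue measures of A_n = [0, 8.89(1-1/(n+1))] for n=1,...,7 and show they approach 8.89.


By continuity of measure from below: if A_n increases to A, then m(A_n) -> m(A).
Here A = [0, 8.89], so m(A) = 8.89
Step 1: a_1 = 8.89*(1 - 1/2) = 4.445, m(A_1) = 4.445
Step 2: a_2 = 8.89*(1 - 1/3) = 5.9267, m(A_2) = 5.9267
Step 3: a_3 = 8.89*(1 - 1/4) = 6.6675, m(A_3) = 6.6675
Step 4: a_4 = 8.89*(1 - 1/5) = 7.112, m(A_4) = 7.112
Step 5: a_5 = 8.89*(1 - 1/6) = 7.4083, m(A_5) = 7.4083
Step 6: a_6 = 8.89*(1 - 1/7) = 7.62, m(A_6) = 7.62
Step 7: a_7 = 8.89*(1 - 1/8) = 7.7788, m(A_7) = 7.7788
Limit: m(A_n) -> m([0,8.89]) = 8.89


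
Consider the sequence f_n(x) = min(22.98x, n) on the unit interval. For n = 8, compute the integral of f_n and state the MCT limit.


f(x) = 22.98x on [0,1]; f_n(x) = min(22.98x, n). At n = 8:
Step 1: f(x) reaches 8 at x = 8/22.98 = 0.348129
Step 2: integral(f_8) = integral(22.98x, 0, 0.348129) + integral(8, 0.348129, 1)
       = 22.98*0.348129^2/2 + 8*(1 - 0.348129)
       = 1.392515 + 5.21497
       = 6.607485
Step 3: As n -> infinity, f_n increases to f, so by MCT integral(f_n) -> integral(f) = 22.98/2 = 11.49.
Convergence: integral(f_8) = 6.607485 -> 11.49 as n -> infinity


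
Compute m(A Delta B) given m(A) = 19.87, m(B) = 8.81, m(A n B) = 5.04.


m(A Delta B) = m(A) + m(B) - 2*m(A n B)
= 19.87 + 8.81 - 2*5.04
= 19.87 + 8.81 - 10.08
= 18.6


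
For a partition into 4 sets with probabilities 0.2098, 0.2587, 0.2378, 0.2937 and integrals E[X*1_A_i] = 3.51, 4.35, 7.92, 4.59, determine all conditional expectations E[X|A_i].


For each cell A_i: E[X|A_i] = E[X*1_A_i] / P(A_i)
Step 1: E[X|A_1] = 3.51 / 0.2098 = 16.730219
Step 2: E[X|A_2] = 4.35 / 0.2587 = 16.814843
Step 3: E[X|A_3] = 7.92 / 0.2378 = 33.305299
Step 4: E[X|A_4] = 4.59 / 0.2937 = 15.628192
Verification: E[X] = sum E[X*1_A_i] = 3.51 + 4.35 + 7.92 + 4.59 = 20.37


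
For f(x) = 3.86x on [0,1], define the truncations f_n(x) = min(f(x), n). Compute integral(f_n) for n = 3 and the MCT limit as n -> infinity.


f(x) = 3.86x on [0,1]; f_n(x) = min(3.86x, n). At n = 3:
Step 1: f(x) reaches 3 at x = 3/3.86 = 0.777202
Step 2: integral(f_3) = integral(3.86x, 0, 0.777202) + integral(3, 0.777202, 1)
       = 3.86*0.777202^2/2 + 3*(1 - 0.777202)
       = 1.165803 + 0.668394
       = 1.834197
Step 3: As n -> infinity, f_n increases to f, so by MCT integral(f_n) -> integral(f) = 3.86/2 = 1.93.
Convergence: integral(f_3) = 1.834197 -> 1.93 as n -> infinity


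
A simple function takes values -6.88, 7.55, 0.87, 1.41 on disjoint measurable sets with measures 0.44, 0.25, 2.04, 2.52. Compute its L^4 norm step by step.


Step 1: Compute |f_i|^4 for each value:
  |-6.88|^4 = 2240.545423
  |7.55|^4 = 3249.285006
  |0.87|^4 = 0.572898
  |1.41|^4 = 3.952542
Step 2: Multiply by measures and sum:
  2240.545423 * 0.44 = 985.839986
  3249.285006 * 0.25 = 812.321252
  0.572898 * 2.04 = 1.168711
  3.952542 * 2.52 = 9.960405
Sum = 985.839986 + 812.321252 + 1.168711 + 9.960405 = 1809.290354
Step 3: Take the p-th root:
||f||_4 = (1809.290354)^(1/4) = 6.521944


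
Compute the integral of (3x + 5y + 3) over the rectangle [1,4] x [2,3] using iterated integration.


By Fubini, integrate in x first, then y.
Step 1: Fix y, integrate over x in [1,4]:
  integral(3x + 5y + 3, x=1..4)
  = 3*(4^2 - 1^2)/2 + (5y + 3)*(4 - 1)
  = 22.5 + (5y + 3)*3
  = 22.5 + 15y + 9
  = 31.5 + 15y
Step 2: Integrate over y in [2,3]:
  integral(31.5 + 15y, y=2..3)
  = 31.5*1 + 15*(3^2 - 2^2)/2
  = 31.5 + 37.5
  = 69


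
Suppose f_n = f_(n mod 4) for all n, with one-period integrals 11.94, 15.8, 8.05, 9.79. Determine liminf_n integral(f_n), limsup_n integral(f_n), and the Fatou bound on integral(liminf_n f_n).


The sequence (integral(f_n)) is periodic with period 4, repeating the values 11.94, 15.8, 8.05, 9.79 indefinitely.
Step 1: For a periodic sequence, every tail (a_m, a_(m+1), ...) contains all 4 period values infinitely often.
Step 2: Hence inf of every tail = min of the period values = min(11.94, 15.8, 8.05, 9.79) = 8.05.
        liminf_n integral(f_n) = sup over m of (inf of tail from m) = 8.05.
Step 3: Similarly sup of every tail = max of the period values = 15.8.
        limsup_n integral(f_n) = 15.8.
Step 4: Fatou's lemma: integral(liminf_n f_n) <= liminf_n integral(f_n) = 8.05.
        So the integral of the pointwise liminf is at most 8.05.


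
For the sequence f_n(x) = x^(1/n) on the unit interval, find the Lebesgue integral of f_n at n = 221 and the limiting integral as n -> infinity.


At n = 221: f_221(x) = x^(1/221).
Step 1: integral(x^(1/221), 0, 1) = [x^(1/221+1) / (1/221+1)] from 0 to 1
     = 1 / (1/221 + 1) = 1 / ((221+1)/221) = 221/(221+1)
     = 221/222 = 0.995495
Step 2: As n -> infinity, f_n(x) = x^(1/n) -> 1 for x in (0,1], and f_n is increasing in n.
By MCT, lim_n integral(f_n) = integral(lim_n f_n) = integral(1, 0, 1) = 1.
Step 3: Verify convergence: 221/222 = 0.995495 -> 1


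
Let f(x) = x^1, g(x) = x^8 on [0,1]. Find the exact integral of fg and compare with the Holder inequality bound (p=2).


Step 1: Exact integral of f*g = integral(x^9, 0, 1) = 1/10
     = 0.1
Step 2: Holder bound with p=2, q=2:
  ||f||_p = (integral x^2 dx)^(1/2) = (1/3)^(1/2) = 0.57735
  ||g||_q = (integral x^16 dx)^(1/2) = (1/17)^(1/2) = 0.242536
Step 3: Holder bound = ||f||_p * ||g||_q = 0.57735 * 0.242536 = 0.140028
Verification: 0.1 <= 0.140028 (Holder holds)


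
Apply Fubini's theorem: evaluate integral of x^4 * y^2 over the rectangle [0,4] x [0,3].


By Fubini's theorem, the double integral factors as a product of single integrals:
Step 1: integral_0^4 x^4 dx = [x^5/5] from 0 to 4
     = 4^5/5 = 204.8
Step 2: integral_0^3 y^2 dy = [y^3/3] from 0 to 3
     = 3^3/3 = 9
Step 3: Double integral = 204.8 * 9 = 1843.2


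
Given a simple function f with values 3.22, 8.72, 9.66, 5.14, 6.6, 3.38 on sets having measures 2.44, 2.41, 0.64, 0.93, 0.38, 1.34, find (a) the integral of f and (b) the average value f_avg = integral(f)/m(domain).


Step 1: Integral = sum(value_i * measure_i)
= 3.22*2.44 + 8.72*2.41 + 9.66*0.64 + 5.14*0.93 + 6.6*0.38 + 3.38*1.34
= 7.8568 + 21.0152 + 6.1824 + 4.7802 + 2.508 + 4.5292
= 46.8718
Step 2: Total measure of domain = 2.44 + 2.41 + 0.64 + 0.93 + 0.38 + 1.34 = 8.14
Step 3: Average value = 46.8718 / 8.14 = 5.758206


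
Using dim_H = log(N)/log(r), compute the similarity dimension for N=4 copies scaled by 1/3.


For a self-similar set with N copies scaled by 1/r:
dim_H = log(N)/log(r) = log(4)/log(3)
= 1.386294/1.098612
= 1.26186


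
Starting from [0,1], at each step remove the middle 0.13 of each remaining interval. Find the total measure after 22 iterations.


Step 1: At each step, fraction remaining = 1 - 0.13 = 0.87
Step 2: After 22 steps, measure = (0.87)^22
Result = 0.046711


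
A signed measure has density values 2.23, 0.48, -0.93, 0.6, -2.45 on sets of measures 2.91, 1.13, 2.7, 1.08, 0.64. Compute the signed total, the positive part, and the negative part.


Step 1: Compute signed measure on each set:
  Set 1: 2.23 * 2.91 = 6.4893
  Set 2: 0.48 * 1.13 = 0.5424
  Set 3: -0.93 * 2.7 = -2.511
  Set 4: 0.6 * 1.08 = 0.648
  Set 5: -2.45 * 0.64 = -1.568
Step 2: Total signed measure = (6.4893) + (0.5424) + (-2.511) + (0.648) + (-1.568)
     = 3.6007
Step 3: Positive part mu+(X) = sum of positive contributions = 7.6797
Step 4: Negative part mu-(X) = |sum of negative contributions| = 4.079


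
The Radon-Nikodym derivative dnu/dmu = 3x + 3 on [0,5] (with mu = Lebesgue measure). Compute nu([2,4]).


nu(A) = integral_A (dnu/dmu) dmu = integral_2^4 (3x + 3) dx
Step 1: Antiderivative F(x) = (3/2)x^2 + 3x
Step 2: F(4) = (3/2)*4^2 + 3*4 = 24 + 12 = 36
Step 3: F(2) = (3/2)*2^2 + 3*2 = 6 + 6 = 12
Step 4: nu([2,4]) = F(4) - F(2) = 36 - 12 = 24


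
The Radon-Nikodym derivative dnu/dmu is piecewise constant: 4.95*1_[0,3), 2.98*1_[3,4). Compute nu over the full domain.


Integrate each piece of the Radon-Nikodym derivative:
Step 1: integral_0^3 4.95 dx = 4.95*(3-0) = 4.95*3 = 14.85
Step 2: integral_3^4 2.98 dx = 2.98*(4-3) = 2.98*1 = 2.98
Total: 14.85 + 2.98 = 17.83


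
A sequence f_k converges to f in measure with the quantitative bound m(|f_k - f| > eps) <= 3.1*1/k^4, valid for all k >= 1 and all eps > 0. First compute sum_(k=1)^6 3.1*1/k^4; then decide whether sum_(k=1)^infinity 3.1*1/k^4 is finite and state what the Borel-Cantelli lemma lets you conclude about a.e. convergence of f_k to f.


Step 1: List the terms 3.1*1/k^4 for k = 1 to 6:
  k=1: 3.1
  k=2: 0.19375
  k=3: 0.038272
  k=4: 0.012109
  k=5: 0.00496
  k=6: 0.002392
Step 2: Partial sum = 3.1 + 0.19375 + 0.038272 + 0.012109 + 0.00496 + 0.002392
     = 3.351483
Step 3: The full series sum_(k>=1) 3.1*1/k^4 converges (p-series with p = 4 > 1; a constant multiple of a convergent series converges).
Step 4: Fix eps > 0. Since sum_k m(|f_k - f| > eps) < infinity, the Borel-Cantelli lemma gives
        m(limsup_k {|f_k - f| > eps}) = 0, i.e. for a.e. x, |f_k(x) - f(x)| <= eps for all large k.
        Applying this with eps = 1/j for j = 1, 2, ... and intersecting the countably many full-measure sets,
        for a.e. x we get limsup_k |f_k(x) - f(x)| <= 1/j for every j, hence f_k -> f almost everywhere.
Conclusion: series converges; Borel-Cantelli yields f_k -> f a.e.
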